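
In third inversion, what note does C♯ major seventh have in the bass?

C♯ major seventh in root position is C-sharp–E-sharp–G-sharp–B-sharp.
Third inversion places the seventh in the bass, which is B-sharp.

B-sharp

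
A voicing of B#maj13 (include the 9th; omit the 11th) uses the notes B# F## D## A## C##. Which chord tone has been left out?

B#maj13 = B#, D##, F##, A##, C##, G##. The voicing lacks the 13th (major 13th), G##.

G##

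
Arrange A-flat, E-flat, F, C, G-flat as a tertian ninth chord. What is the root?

F

Arranged so that each adjacent pair is a third by letter name: F – A-flat – C – E-flat – G-flat.
The bottom of that stack, F, is the root (this is F minor seventh flat nine).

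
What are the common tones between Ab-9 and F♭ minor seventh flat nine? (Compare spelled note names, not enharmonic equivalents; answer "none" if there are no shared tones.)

Ab-9: A♭ C♭ E♭ G♭ B♭
F♭ minor seventh flat nine: F♭ A𝄫 C♭ E𝄫 G𝄫
Common to both → C♭.

C♭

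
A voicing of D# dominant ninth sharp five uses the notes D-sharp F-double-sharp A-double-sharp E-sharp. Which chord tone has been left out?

C-sharp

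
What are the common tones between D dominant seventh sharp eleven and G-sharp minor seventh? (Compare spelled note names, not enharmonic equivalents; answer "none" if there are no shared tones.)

D dominant seventh sharp eleven = D, F-sharp, A, C, G-sharp.
G-sharp minor seventh = G-sharp, B, D-sharp, F-sharp.
Shared: F-sharp, G-sharp.

F-sharp, G-sharp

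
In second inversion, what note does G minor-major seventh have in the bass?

D

G minor-major seventh = G–B-flat–D–F-sharp. Second inversion → fifth in the bass = D.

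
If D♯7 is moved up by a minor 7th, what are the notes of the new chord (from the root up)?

D♯ up a minor 7th → C♯. New chord: C♯ dominant seventh.
- root: C♯
- major 3rd: E♯
- perfect 5th: G♯
- minor 7th: B

C♯, E♯, G♯, B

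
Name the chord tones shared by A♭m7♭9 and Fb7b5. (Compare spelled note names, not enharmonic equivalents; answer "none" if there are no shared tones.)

A♭m7♭9: Ab Cb Eb Gb Bbb
Fb7b5: Fb Ab Cbb Ebb
Common to both → Ab.

Ab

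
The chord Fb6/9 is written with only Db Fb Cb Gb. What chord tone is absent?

The full Fb6/9 chord is Fb, Ab, Cb, Db, Gb.
Comparing with the voicing, the major 3rd (3rd) — Ab — is absent.

Ab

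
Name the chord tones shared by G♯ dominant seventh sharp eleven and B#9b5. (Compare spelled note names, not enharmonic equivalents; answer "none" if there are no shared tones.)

G♯ dominant seventh sharp eleven: G# B# D# F# C##
B#9b5: B# D## F# A# C##
Common to both → B#, F#, C##.

B#, F#, C##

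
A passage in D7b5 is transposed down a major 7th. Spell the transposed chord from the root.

Transposed root: D → Eb (major 7th down). So we spell Eb dominant seventh flat five:
root → Eb
3rd (major 3rd) → G
5th (diminished 5th) → Bbb
7th (minor 7th) → Db

Eb, G, Bbb, Db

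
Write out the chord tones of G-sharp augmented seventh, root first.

Root G#, quality augmented seventh:
root → G#
3rd (major 3rd) → B#
5th (augmented 5th) → D##
7th (minor 7th) → F#

G#, B#, D##, F#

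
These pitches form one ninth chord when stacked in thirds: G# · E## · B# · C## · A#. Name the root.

A#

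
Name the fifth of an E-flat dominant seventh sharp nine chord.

E-flat dominant seventh sharp nine is built on E-flat; its 5th is a perfect 5th above the root.
A fifth above E uses the letter B, and the perfect 5th above E-flat is B-flat.

B-flat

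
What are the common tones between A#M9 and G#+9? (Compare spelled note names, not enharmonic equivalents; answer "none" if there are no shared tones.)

A#, B#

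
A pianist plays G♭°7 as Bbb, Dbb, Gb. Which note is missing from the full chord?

Fbb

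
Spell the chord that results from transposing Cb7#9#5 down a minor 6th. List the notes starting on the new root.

Eb, G, B, Db, F#

Cb down a minor 6th → Eb. New chord: Eb dominant seventh sharp nine sharp five.
- root: Eb
- major 3rd: G
- augmented 5th: B
- minor 7th: Db
- augmented 9th: F#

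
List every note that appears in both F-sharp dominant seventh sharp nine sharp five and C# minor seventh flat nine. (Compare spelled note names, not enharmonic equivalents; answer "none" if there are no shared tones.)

E

F-sharp dominant seventh sharp nine sharp five: F-sharp A-sharp C-double-sharp E G-double-sharp
C# minor seventh flat nine: C-sharp E G-sharp B D
Common to both → E.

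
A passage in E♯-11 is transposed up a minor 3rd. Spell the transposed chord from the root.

G#, B, D#, F#, A#, C#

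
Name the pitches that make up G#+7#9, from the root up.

G#+7#9 is a dominant seventh sharp nine sharp five built on G#.
- root: G#
- major 3rd: B#
- augmented 5th: D##
- minor 7th: F#
- augmented 9th: A##

G# B# D## F# A##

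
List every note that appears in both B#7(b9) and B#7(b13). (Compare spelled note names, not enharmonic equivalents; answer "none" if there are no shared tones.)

B# – D## – F## – A#

B#7(b9): B# D## F## A# C#
B#7(b13): B# D## F## A# G#
Common to both → B#, D##, F##, A#.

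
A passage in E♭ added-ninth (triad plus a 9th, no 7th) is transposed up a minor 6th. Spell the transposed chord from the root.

C♭  E♭  G♭  D♭

Transposed root: E♭ → C♭ (minor 6th up). So we spell C♭ added-ninth:
root → C♭
3rd (major 3rd) → E♭
5th (perfect 5th) → G♭
9th (major 9th) → D♭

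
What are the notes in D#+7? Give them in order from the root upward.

D#+7 is an augmented seventh built on D#.
Root: D#
Major 3rd (3rd): F##
Augmented 5th (5th): A##
Minor 7th (7th): C#

D# F## A## C#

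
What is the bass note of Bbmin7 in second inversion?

F

Bbmin7 = Bb–Db–F–Ab. Second inversion → fifth in the bass = F.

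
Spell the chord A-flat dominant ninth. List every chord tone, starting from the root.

Ab  C  Eb  Gb  Bb

A-flat dominant ninth is a dominant ninth built on Ab.
Ab — root
C — major 3rd
Eb — perfect 5th
Gb — minor 7th
Bb — major 9th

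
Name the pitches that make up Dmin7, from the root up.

Dmin7: minor seventh on D.
Root: D
Minor 3rd (3rd): F
Perfect 5th (5th): A
Minor 7th (7th): C

D F A C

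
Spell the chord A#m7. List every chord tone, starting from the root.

A#, C#, E#, G#

A#m7 is a minor seventh built on A#.
- root: A#
- minor 3rd: C#
- perfect 5th: E#
- minor 7th: G#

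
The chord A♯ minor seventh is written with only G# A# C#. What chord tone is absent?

E#

The full A♯ minor seventh chord is A#, C#, E#, G#.
Comparing with the voicing, the perfect 5th (5th) — E# — is absent.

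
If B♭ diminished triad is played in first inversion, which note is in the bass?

D-flat

B♭ diminished triad = B-flat–D-flat–F-flat. First inversion → third in the bass = D-flat.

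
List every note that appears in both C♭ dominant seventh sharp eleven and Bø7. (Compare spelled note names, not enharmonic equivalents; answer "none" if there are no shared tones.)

F

C♭ dominant seventh sharp eleven: Cb Eb Gb Bbb F
Bø7: B D F A
Common to both → F.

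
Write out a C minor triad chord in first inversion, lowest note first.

In root position, C minor triad is C–E-flat–G.
First inversion puts the third (E-flat) in the bass.

E-flat G C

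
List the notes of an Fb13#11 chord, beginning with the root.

Fb, Ab, Cb, Ebb, Gb, Bb, Db

Root Fb, quality dominant thirteenth sharp eleven:
root → Fb
3rd (major 3rd) → Ab
5th (perfect 5th) → Cb
7th (minor 7th) → Ebb
9th (major 9th) → Gb
11th (augmented 11th) → Bb
13th (major 13th) → Db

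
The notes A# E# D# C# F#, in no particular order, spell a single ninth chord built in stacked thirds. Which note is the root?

Arranged so that each adjacent pair is a third by letter name: D# – F# – A# – C# – E#.
The bottom of that stack, D#, is the root (this is D# minor ninth).

D#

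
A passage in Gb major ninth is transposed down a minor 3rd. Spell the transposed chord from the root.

Eb – G – Bb – D – F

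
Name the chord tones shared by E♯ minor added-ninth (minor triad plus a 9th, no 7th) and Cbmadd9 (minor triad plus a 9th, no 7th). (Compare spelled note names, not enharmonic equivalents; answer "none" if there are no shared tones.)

E♯ minor added-ninth = E#, G#, B#, F##.
Cbmadd9 = Cb, Ebb, Gb, Db.
Shared: none.

none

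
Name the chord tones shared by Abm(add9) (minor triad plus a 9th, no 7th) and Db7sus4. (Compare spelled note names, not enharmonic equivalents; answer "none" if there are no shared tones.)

Abm(add9): Ab Cb Eb Bb
Db7sus4: Db Gb Ab Cb
Common to both → Ab, Cb.

Ab, Cb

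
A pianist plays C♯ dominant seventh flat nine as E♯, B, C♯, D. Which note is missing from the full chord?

G♯

C♯ dominant seventh flat nine = C♯, E♯, G♯, B, D. The voicing lacks the 5th (perfect 5th), G♯.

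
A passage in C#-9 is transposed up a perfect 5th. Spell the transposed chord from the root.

C# up a perfect 5th → G#. New chord: G# minor ninth.
G# — root
B — minor 3rd
D# — perfect 5th
F# — minor 7th
A# — major 9th

G# – B – D# – F# – A#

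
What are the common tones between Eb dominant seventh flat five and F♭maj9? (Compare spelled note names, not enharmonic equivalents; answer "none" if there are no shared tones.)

Eb

Eb dominant seventh flat five: Eb G Bbb Db
F♭maj9: Fb Ab Cb Eb Gb
Common to both → Eb.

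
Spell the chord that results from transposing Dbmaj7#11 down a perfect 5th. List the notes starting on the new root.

Db down a perfect 5th → Gb. New chord: Gb major seventh sharp eleven.
root → Gb
3rd (major 3rd) → Bb
5th (perfect 5th) → Db
7th (major 7th) → F
11th (augmented 11th) → C

Gb, Bb, Db, F, C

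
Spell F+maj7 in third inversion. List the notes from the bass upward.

E, F, A, C#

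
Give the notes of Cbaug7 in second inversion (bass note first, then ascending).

G, Bbb, Cb, Eb

In root position, Cbaug7 is Cb–Eb–G–Bbb.
Second inversion puts the fifth (G) in the bass.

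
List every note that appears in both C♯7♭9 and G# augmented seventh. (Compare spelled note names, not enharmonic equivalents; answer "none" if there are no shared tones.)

G#

C♯7♭9: C# E# G# B D
G# augmented seventh: G# B# D## F#
Common to both → G#.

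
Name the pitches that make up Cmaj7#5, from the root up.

Root C, quality augmented major seventh:
- root: C
- major 3rd: E
- augmented 5th: G#
- major 7th: B

C E G# B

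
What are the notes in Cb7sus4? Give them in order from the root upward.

Cb7sus4 is a dominant seventh suspended fourth built on C♭.
Root: C♭
Perfect 4th (4th): F♭
Perfect 5th (5th): G♭
Minor 7th (7th): B𝄫

C♭, F♭, G♭, B𝄫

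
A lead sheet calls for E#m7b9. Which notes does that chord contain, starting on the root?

E#m7b9 is a minor seventh flat nine built on E#.
root → E#
3rd (minor 3rd) → G#
5th (perfect 5th) → B#
7th (minor 7th) → D#
9th (minor 9th) → F#

E#, G#, B#, D#, F#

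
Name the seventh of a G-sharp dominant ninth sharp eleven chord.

G-sharp dominant ninth sharp eleven is built on G-sharp; its 7th is a minor 7th above the root.
A seventh above G uses the letter F, and the minor 7th above G-sharp is F-sharp.

F-sharp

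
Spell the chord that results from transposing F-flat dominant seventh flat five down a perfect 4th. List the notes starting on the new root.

Cb, Eb, Gbb, Bbb

A perfect 4th down from Fb is Cb, so the new chord is Cb dominant seventh flat five.
Cb — root
Eb — major 3rd
Gbb — diminished 5th
Bbb — minor 7th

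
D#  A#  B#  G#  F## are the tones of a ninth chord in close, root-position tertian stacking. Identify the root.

Arranged so that each adjacent pair is a third by letter name: G# – B# – D# – F## – A#.
The bottom of that stack, G#, is the root (this is G# major ninth).

G#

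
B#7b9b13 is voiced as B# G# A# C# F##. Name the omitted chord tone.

The full B#7b9b13 chord is B#, D##, F##, A#, C#, G#.
Comparing with the voicing, the major 3rd (3rd) — D## — is absent.

D##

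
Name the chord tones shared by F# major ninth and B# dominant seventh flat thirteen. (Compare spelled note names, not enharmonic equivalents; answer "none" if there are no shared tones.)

F# major ninth = F-sharp, A-sharp, C-sharp, E-sharp, G-sharp.
B# dominant seventh flat thirteen = B-sharp, D-double-sharp, F-double-sharp, A-sharp, G-sharp.
Shared: A-sharp, G-sharp.

A-sharp G-sharp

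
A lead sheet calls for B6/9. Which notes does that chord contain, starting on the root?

B  D#  F#  G#  C#

B6/9: six-nine on B.
B — root
D# — major 3rd
F# — perfect 5th
G# — major 6th
C# — major 9th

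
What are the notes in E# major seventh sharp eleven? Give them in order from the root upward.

E# major seventh sharp eleven: major seventh sharp eleven on E#.
Root: E#
Major 3rd (3rd): G##
Perfect 5th (5th): B#
Major 7th (7th): D##
Augmented 11th (11th): A##

E#, G##, B#, D##, A##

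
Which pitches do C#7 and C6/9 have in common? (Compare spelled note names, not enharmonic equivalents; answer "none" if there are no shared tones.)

none

C#7 = C#, E#, G#, B.
C6/9 = C, E, G, A, D.
Shared: none.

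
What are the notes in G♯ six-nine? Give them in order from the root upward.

G#, B#, D#, E#, A#

G♯ six-nine: six-nine on G#.
G# — root
B# — major 3rd
D# — perfect 5th
E# — major 6th
A# — major 9th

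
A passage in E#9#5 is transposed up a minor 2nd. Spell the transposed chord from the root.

F♯, A♯, C𝄪, E, G♯

Transposed root: E♯ → F♯ (minor 2nd up). So we spell F♯ dominant ninth sharp five:
Root: F♯
Major 3rd (3rd): A♯
Augmented 5th (5th): C𝄪
Minor 7th (7th): E
Major 9th (9th): G♯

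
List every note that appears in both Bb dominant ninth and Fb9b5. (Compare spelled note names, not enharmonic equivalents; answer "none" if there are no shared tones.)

Ab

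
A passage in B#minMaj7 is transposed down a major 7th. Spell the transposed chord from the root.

A major 7th down from B# is C#, so the new chord is C# minor-major seventh.
C# — root
E — minor 3rd
G# — perfect 5th
B# — major 7th

C# – E – G# – B#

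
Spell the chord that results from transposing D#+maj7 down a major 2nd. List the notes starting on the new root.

C♯ – E♯ – G𝄪 – B♯

Transposed root: D♯ → C♯ (major 2nd down). So we spell C♯ augmented major seventh:
root → C♯
3rd (major 3rd) → E♯
5th (augmented 5th) → G𝄪
7th (major 7th) → B♯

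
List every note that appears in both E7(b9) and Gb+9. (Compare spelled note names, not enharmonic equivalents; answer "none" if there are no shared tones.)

D

E7(b9): E G# B D F
Gb+9: Gb Bb D Fb Ab
Common to both → D.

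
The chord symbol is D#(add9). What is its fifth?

D#(add9) is built on D#; its 5th is a perfect 5th above the root.
A fifth above D uses the letter A, and the perfect 5th above D# is A#.

A#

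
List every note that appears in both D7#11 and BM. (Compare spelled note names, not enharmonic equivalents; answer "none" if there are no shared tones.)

F#

D7#11 = D, F#, A, C, G#.
BM = B, D#, F#.
Shared: F#.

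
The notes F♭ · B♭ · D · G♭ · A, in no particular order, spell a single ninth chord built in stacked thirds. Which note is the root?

Stacking in thirds gives G♭ – B♭ – D – F♭ – A, so G♭ is the root — G♭ dominant seventh sharp nine sharp five.

G♭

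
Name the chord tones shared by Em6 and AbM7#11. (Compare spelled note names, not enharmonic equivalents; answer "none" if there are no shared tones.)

G

Em6 = E, G, B, C#.
AbM7#11 = Ab, C, Eb, G, D.
Shared: G.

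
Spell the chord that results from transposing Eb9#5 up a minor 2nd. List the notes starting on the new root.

Eb up a minor 2nd → Fb. New chord: Fb dominant ninth sharp five.
root → Fb
3rd (major 3rd) → Ab
5th (augmented 5th) → C
7th (minor 7th) → Ebb
9th (major 9th) → Gb

Fb Ab C Ebb Gb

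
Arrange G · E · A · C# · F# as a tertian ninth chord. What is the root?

F#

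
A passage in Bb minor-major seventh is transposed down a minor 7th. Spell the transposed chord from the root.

B♭ down a minor 7th → C. New chord: C minor-major seventh.
C — root
E♭ — minor 3rd
G — perfect 5th
B — major 7th

C E♭ G B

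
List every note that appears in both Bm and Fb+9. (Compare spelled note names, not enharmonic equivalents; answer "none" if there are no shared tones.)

none

Bm: B D F#
Fb+9: Fb Ab C Ebb Gb
Common to both → none.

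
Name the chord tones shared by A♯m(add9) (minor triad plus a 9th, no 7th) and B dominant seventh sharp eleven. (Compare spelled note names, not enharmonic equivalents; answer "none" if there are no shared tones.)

E#

A♯m(add9): A# C# E# B#
B dominant seventh sharp eleven: B D# F# A E#
Common to both → E#.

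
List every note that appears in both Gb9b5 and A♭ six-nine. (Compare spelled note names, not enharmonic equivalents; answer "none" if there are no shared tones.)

Gb9b5: Gb Bb Dbb Fb Ab
A♭ six-nine: Ab C Eb F Bb
Common to both → Bb, Ab.

Bb  Ab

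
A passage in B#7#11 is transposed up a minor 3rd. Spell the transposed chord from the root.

D♯, F𝄪, A♯, C♯, G𝄪

Transposed root: B♯ → D♯ (minor 3rd up). So we spell D♯ dominant seventh sharp eleven:
- root: D♯
- major 3rd: F𝄪
- perfect 5th: A♯
- minor 7th: C♯
- augmented 11th: G𝄪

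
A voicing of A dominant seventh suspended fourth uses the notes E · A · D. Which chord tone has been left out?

G

The full A dominant seventh suspended fourth chord is A, D, E, G.
Comparing with the voicing, the minor 7th (7th) — G — is absent.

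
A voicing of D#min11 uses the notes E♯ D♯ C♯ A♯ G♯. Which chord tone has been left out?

D#min11 = D♯, F♯, A♯, C♯, E♯, G♯. The voicing lacks the 3rd (minor 3rd), F♯.

F♯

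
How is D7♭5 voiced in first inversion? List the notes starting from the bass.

F# – Ab – C – D

D7♭5 = D–F#–Ab–C; first inversion → third (F#) lowest.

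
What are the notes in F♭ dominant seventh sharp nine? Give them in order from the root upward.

Root F-flat, quality dominant seventh sharp nine:
F-flat — root
A-flat — major 3rd
C-flat — perfect 5th
E-double-flat — minor 7th
G — augmented 9th

F-flat – A-flat – C-flat – E-double-flat – G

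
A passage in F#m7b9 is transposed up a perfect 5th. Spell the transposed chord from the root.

A perfect 5th up from F# is C#, so the new chord is C# minor seventh flat nine.
- root: C#
- minor 3rd: E
- perfect 5th: G#
- minor 7th: B
- minor 9th: D

C# – E – G# – B – D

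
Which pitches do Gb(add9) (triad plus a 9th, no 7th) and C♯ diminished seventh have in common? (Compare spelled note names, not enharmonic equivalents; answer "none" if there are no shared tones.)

Gb(add9) = Gb, Bb, Db, Ab.
C♯ diminished seventh = C#, E, G, Bb.
Shared: Bb.

Bb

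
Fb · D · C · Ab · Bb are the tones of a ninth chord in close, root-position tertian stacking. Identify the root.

Bb

Arranged so that each adjacent pair is a third by letter name: Bb – D – Fb – Ab – C.
The bottom of that stack, Bb, is the root (this is Bb dominant ninth flat five).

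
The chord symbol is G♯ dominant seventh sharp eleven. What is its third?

B-sharp

Root of G♯ dominant seventh sharp eleven = G-sharp. The 3rd is a major 3rd: G-sharp up a major 3rd → B-sharp.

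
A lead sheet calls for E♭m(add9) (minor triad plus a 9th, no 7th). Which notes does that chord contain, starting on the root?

Eb, Gb, Bb, F

E♭m(add9) is a minor added-ninth built on Eb.
root → Eb
3rd (minor 3rd) → Gb
5th (perfect 5th) → Bb
9th (major 9th) → F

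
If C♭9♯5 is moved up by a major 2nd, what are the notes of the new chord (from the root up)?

Transposed root: C♭ → D♭ (major 2nd up). So we spell D♭ dominant ninth sharp five:
- root: D♭
- major 3rd: F
- augmented 5th: A
- minor 7th: C♭
- major 9th: E♭

D♭  F  A  C♭  E♭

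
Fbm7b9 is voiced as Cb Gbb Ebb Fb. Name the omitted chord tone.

The full Fbm7b9 chord is Fb, Abb, Cb, Ebb, Gbb.
Comparing with the voicing, the minor 3rd (3rd) — Abb — is absent.

Abb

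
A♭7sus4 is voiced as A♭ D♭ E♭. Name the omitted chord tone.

G♭

A♭7sus4 = A♭, D♭, E♭, G♭. The voicing lacks the 7th (minor 7th), G♭.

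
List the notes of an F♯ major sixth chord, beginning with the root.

F# – A# – C# – D#

Root F#, quality major sixth:
Root: F#
Major 3rd (3rd): A#
Perfect 5th (5th): C#
Major 6th (6th): D#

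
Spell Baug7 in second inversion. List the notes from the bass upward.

F𝄪, A, B, D♯

In root position, Baug7 is B–D♯–F𝄪–A.
Second inversion puts the fifth (F𝄪) in the bass.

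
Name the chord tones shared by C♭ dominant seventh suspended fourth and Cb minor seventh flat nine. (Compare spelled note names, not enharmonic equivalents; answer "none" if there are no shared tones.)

Cb, Gb, Bbb

C♭ dominant seventh suspended fourth: Cb Fb Gb Bbb
Cb minor seventh flat nine: Cb Ebb Gb Bbb Dbb
Common to both → Cb, Gb, Bbb.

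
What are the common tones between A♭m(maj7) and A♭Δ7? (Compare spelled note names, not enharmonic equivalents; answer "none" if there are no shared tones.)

Ab – Eb – G

A♭m(maj7): Ab Cb Eb G
A♭Δ7: Ab C Eb G
Common to both → Ab, Eb, G.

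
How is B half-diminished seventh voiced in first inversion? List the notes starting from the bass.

D, F, A, B

In root position, B half-diminished seventh is B–D–F–A.
First inversion puts the third (D) in the bass.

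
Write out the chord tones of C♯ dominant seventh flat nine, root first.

Root C#, quality dominant seventh flat nine:
Root: C#
Major 3rd (3rd): E#
Perfect 5th (5th): G#
Minor 7th (7th): B
Minor 9th (9th): D

C#  E#  G#  B  D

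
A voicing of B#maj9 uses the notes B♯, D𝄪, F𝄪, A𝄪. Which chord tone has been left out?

The full B#maj9 chord is B♯, D𝄪, F𝄪, A𝄪, C𝄪.
Comparing with the voicing, the major 9th (9th) — C𝄪 — is absent.

C𝄪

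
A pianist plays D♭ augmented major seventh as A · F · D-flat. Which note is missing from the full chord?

C

The full D♭ augmented major seventh chord is D-flat, F, A, C.
Comparing with the voicing, the major 7th (7th) — C — is absent.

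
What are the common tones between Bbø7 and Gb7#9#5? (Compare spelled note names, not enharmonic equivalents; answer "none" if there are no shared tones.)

Bbø7: Bb Db Fb Ab
Gb7#9#5: Gb Bb D Fb A
Common to both → Bb, Fb.

Bb – Fb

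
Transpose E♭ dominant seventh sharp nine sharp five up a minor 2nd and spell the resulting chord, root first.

A minor 2nd up from Eb is Fb, so the new chord is Fb dominant seventh sharp nine sharp five.
- root: Fb
- major 3rd: Ab
- augmented 5th: C
- minor 7th: Ebb
- augmented 9th: G

Fb, Ab, C, Ebb, G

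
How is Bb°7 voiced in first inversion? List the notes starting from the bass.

Bb°7 = Bb–Db–Fb–Abb; first inversion → third (Db) lowest.

Db, Fb, Abb, Bb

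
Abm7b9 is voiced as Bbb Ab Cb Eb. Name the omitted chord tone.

Gb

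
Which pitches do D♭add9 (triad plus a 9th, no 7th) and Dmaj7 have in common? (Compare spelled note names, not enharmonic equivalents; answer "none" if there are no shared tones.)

none

D♭add9: Db F Ab Eb
Dmaj7: D F# A C#
Common to both → none.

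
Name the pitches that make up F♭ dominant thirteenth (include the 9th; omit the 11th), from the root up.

F♭  A♭  C♭  E𝄫  G♭  D♭

Root F♭, quality dominant thirteenth:
root → F♭
3rd (major 3rd) → A♭
5th (perfect 5th) → C♭
7th (minor 7th) → E𝄫
9th (major 9th) → G♭
13th (major 13th) → D♭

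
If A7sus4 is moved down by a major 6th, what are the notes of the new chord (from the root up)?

Transposed root: A → C (major 6th down). So we spell C dominant seventh suspended fourth:
Root: C
Perfect 4th (4th): F
Perfect 5th (5th): G
Minor 7th (7th): Bb

C F G Bb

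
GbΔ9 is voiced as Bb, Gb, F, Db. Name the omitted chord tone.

GbΔ9 = Gb, Bb, Db, F, Ab. The voicing lacks the 9th (major 9th), Ab.

Ab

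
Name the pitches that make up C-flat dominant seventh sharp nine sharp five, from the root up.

C-flat dominant seventh sharp nine sharp five is a dominant seventh sharp nine sharp five built on C-flat.
- root: C-flat
- major 3rd: E-flat
- augmented 5th: G
- minor 7th: B-double-flat
- augmented 9th: D

C-flat  E-flat  G  B-double-flat  D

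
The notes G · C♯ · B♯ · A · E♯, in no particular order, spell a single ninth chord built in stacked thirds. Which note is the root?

A

Stacking in thirds gives A – C♯ – E♯ – G – B♯, so A is the root — A dominant seventh sharp nine sharp five.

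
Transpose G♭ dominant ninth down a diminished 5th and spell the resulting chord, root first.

C E G B-flat D

A diminished 5th down from G-flat is C, so the new chord is C dominant ninth.
root → C
3rd (major 3rd) → E
5th (perfect 5th) → G
7th (minor 7th) → B-flat
9th (major 9th) → D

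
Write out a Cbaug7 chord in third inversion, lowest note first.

Bbb  Cb  Eb  G

Cbaug7 = Cb–Eb–G–Bbb; third inversion → seventh (Bbb) lowest.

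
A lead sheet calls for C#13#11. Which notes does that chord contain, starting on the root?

C#, E#, G#, B, D#, F##, A#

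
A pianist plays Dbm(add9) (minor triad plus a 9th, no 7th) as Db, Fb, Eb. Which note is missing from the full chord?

Dbm(add9) = Db, Fb, Ab, Eb. The voicing lacks the 5th (perfect 5th), Ab.

Ab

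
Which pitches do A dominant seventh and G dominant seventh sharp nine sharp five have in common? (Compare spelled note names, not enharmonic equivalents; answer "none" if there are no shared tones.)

G

A dominant seventh: A C-sharp E G
G dominant seventh sharp nine sharp five: G B D-sharp F A-sharp
Common to both → G.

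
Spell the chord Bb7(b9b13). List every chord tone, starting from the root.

Bb7(b9b13): dominant seventh flat nine flat thirteen on Bb.
Root: Bb
Major 3rd (3rd): D
Perfect 5th (5th): F
Minor 7th (7th): Ab
Minor 9th (9th): Cb
Minor 13th (13th): Gb

Bb – D – F – Ab – Cb – Gb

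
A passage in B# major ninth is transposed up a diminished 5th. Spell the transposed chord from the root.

F#, A#, C#, E#, G#

Transposed root: B# → F# (diminished 5th up). So we spell F# major ninth:
root → F#
3rd (major 3rd) → A#
5th (perfect 5th) → C#
7th (major 7th) → E#
9th (major 9th) → G#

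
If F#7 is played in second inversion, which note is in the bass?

F#7 = F#–A#–C#–E. Second inversion → fifth in the bass = C#.

C#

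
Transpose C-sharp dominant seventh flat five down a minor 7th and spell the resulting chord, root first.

A minor 7th down from C# is D#, so the new chord is D# dominant seventh flat five.
root → D#
3rd (major 3rd) → F##
5th (diminished 5th) → A
7th (minor 7th) → C#

D#  F##  A  C#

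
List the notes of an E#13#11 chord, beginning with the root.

Root E#, quality dominant thirteenth sharp eleven:
E# — root
G## — major 3rd
B# — perfect 5th
D# — minor 7th
F## — major 9th
A## — augmented 11th
C## — major 13th

E#, G##, B#, D#, F##, A##, C##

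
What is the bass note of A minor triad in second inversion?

A minor triad in root position is A–C–E.
Second inversion places the fifth in the bass, which is E.

E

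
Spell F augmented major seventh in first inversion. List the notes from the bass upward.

In root position, F augmented major seventh is F–A–C-sharp–E.
First inversion puts the third (A) in the bass.

A C-sharp E F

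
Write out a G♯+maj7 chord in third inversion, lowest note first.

F𝄪 – G♯ – B♯ – D𝄪

In root position, G♯+maj7 is G♯–B♯–D𝄪–F𝄪.
Third inversion puts the seventh (F𝄪) in the bass.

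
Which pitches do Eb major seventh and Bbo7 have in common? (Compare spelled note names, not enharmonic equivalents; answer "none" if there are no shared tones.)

Eb major seventh = Eb, G, Bb, D.
Bbo7 = Bb, Db, Fb, Abb.
Shared: Bb.

Bb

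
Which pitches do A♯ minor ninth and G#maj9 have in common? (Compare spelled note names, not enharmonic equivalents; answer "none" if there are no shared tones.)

A♯ – G♯ – B♯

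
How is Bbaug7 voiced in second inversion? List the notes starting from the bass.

F♯ – A♭ – B♭ – D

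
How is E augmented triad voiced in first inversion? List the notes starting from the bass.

G♯  B♯  E

In root position, E augmented triad is E–G♯–B♯.
First inversion puts the third (G♯) in the bass.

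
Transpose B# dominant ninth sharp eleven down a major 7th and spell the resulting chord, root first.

B♯ down a major 7th → C♯. New chord: C♯ dominant ninth sharp eleven.
Root: C♯
Major 3rd (3rd): E♯
Perfect 5th (5th): G♯
Minor 7th (7th): B
Major 9th (9th): D♯
Augmented 11th (11th): F𝄪

C♯, E♯, G♯, B, D♯, F𝄪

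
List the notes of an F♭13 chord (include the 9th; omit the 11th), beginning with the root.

F♭13 is a dominant thirteenth built on Fb.
root → Fb
3rd (major 3rd) → Ab
5th (perfect 5th) → Cb
7th (minor 7th) → Ebb
9th (major 9th) → Gb
13th (major 13th) → Db

Fb Ab Cb Ebb Gb Db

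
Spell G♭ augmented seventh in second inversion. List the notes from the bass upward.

G♭ augmented seventh = G-flat–B-flat–D–F-flat; second inversion → fifth (D) lowest.

D – F-flat – G-flat – B-flat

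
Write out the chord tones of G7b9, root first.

G  B  D  F  Ab

G7b9: dominant seventh flat nine on G.
- root: G
- major 3rd: B
- perfect 5th: D
- minor 7th: F
- minor 9th: Ab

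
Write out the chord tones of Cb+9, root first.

Cb+9 is a dominant ninth sharp five built on Cb.
- root: Cb
- major 3rd: Eb
- augmented 5th: G
- minor 7th: Bbb
- major 9th: Db

Cb Eb G Bbb Db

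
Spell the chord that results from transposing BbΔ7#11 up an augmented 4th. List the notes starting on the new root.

B♭ up an augmented 4th → E. New chord: E major seventh sharp eleven.
E — root
G♯ — major 3rd
B — perfect 5th
D♯ — major 7th
A♯ — augmented 11th

E – G♯ – B – D♯ – A♯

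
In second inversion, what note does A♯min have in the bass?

A♯min = A#–C#–E#. Second inversion → fifth in the bass = E#.

E#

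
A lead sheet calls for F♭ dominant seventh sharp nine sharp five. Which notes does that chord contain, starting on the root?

F♭ dominant seventh sharp nine sharp five is a dominant seventh sharp nine sharp five built on F-flat.
F-flat — root
A-flat — major 3rd
C — augmented 5th
E-double-flat — minor 7th
G — augmented 9th

F-flat A-flat C E-double-flat G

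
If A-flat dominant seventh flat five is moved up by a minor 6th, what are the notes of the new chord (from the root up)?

A-flat up a minor 6th → F-flat. New chord: F-flat dominant seventh flat five.
- root: F-flat
- major 3rd: A-flat
- diminished 5th: C-double-flat
- minor 7th: E-double-flat

F-flat – A-flat – C-double-flat – E-double-flat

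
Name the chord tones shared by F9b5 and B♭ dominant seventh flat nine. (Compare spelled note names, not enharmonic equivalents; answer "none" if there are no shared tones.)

F, Cb

F9b5 = F, A, Cb, Eb, G.
B♭ dominant seventh flat nine = Bb, D, F, Ab, Cb.
Shared: F, Cb.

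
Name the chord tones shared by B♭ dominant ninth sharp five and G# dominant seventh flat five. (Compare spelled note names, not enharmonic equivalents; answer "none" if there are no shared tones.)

B♭ dominant ninth sharp five = B-flat, D, F-sharp, A-flat, C.
G# dominant seventh flat five = G-sharp, B-sharp, D, F-sharp.
Shared: D, F-sharp.

D F-sharp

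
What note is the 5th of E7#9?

E7#9 is built on E; its 5th is a perfect 5th above the root.
A fifth above E uses the letter B, and the perfect 5th above E is B.

B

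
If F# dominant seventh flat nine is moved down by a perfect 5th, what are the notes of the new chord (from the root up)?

F# down a perfect 5th → B. New chord: B dominant seventh flat nine.
root → B
3rd (major 3rd) → D#
5th (perfect 5th) → F#
7th (minor 7th) → A
9th (minor 9th) → C

B  D#  F#  A  C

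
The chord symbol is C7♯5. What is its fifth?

C7♯5 is built on C; its 5th is an augmented 5th above the root.
A fifth above C uses the letter G, and the augmented 5th above C is G♯.

G♯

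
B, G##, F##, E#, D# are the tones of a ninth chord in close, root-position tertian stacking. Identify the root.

E#

Stacking in thirds gives E# – G## – B – D# – F##, so E# is the root — E# dominant ninth flat five.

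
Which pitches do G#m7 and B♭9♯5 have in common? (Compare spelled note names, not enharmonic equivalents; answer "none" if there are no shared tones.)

G#m7 = G♯, B, D♯, F♯.
B♭9♯5 = B♭, D, F♯, A♭, C.
Shared: F♯.

F♯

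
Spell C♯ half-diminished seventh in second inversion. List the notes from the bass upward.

G B C♯ E

In root position, C♯ half-diminished seventh is C♯–E–G–B.
Second inversion puts the fifth (G) in the bass.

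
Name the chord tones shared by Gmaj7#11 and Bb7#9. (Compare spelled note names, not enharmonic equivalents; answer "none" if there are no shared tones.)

Gmaj7#11 = G, B, D, F#, C#.
Bb7#9 = Bb, D, F, Ab, C#.
Shared: D, C#.

D  C#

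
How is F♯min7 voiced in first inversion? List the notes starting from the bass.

A C♯ E F♯

In root position, F♯min7 is F♯–A–C♯–E.
First inversion puts the third (A) in the bass.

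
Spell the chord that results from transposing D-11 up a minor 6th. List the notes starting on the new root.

Bb, Db, F, Ab, C, Eb

D up a minor 6th → Bb. New chord: Bb minor eleventh.
root → Bb
3rd (minor 3rd) → Db
5th (perfect 5th) → F
7th (minor 7th) → Ab
9th (major 9th) → C
11th (perfect 11th) → Eb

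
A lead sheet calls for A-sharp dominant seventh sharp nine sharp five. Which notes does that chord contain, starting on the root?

A-sharp – C-double-sharp – E-double-sharp – G-sharp – B-double-sharp

A-sharp dominant seventh sharp nine sharp five: dominant seventh sharp nine sharp five on A-sharp.
- root: A-sharp
- major 3rd: C-double-sharp
- augmented 5th: E-double-sharp
- minor 7th: G-sharp
- augmented 9th: B-double-sharp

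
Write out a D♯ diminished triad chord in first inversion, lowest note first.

F#, A, D#

D♯ diminished triad = D#–F#–A; first inversion → third (F#) lowest.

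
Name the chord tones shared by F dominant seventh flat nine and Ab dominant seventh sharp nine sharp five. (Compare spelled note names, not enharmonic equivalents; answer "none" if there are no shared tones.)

F dominant seventh flat nine: F A C E-flat G-flat
Ab dominant seventh sharp nine sharp five: A-flat C E G-flat B
Common to both → C, G-flat.

C  G-flat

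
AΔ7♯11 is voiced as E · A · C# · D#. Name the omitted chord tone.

G#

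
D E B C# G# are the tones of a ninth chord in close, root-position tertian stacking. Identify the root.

C#

Stacking in thirds gives C# – E – G# – B – D, so C# is the root — C# minor seventh flat nine.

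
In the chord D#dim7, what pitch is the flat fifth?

A

Root of D#dim7 = D#. The 5th is a diminished 5th: D# up a diminished 5th → A.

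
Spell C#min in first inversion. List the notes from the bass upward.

E, G♯, C♯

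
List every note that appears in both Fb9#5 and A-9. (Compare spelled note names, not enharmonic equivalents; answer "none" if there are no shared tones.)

C

Fb9#5 = Fb, Ab, C, Ebb, Gb.
A-9 = A, C, E, G, B.
Shared: C.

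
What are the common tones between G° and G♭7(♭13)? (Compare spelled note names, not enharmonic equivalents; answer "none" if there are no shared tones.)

Bb, Db

G°: G Bb Db
G♭7(♭13): Gb Bb Db Fb Ebb
Common to both → Bb, Db.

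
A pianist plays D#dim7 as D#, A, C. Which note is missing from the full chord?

F#

The full D#dim7 chord is D#, F#, A, C.
Comparing with the voicing, the minor 3rd (3rd) — F# — is absent.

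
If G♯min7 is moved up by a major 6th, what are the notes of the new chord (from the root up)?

A major 6th up from G# is E#, so the new chord is E# minor seventh.
root → E#
3rd (minor 3rd) → G#
5th (perfect 5th) → B#
7th (minor 7th) → D#

E#, G#, B#, D#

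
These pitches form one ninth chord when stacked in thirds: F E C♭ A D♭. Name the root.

D♭

Arranged so that each adjacent pair is a third by letter name: D♭ – F – A – C♭ – E.
The bottom of that stack, D♭, is the root (this is D♭ dominant seventh sharp nine sharp five).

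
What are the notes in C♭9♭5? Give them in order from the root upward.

Cb Eb Gbb Bbb Db

C♭9♭5 is a dominant ninth flat five built on Cb.
- root: Cb
- major 3rd: Eb
- diminished 5th: Gbb
- minor 7th: Bbb
- major 9th: Db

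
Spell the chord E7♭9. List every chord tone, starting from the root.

E G♯ B D F

Root E, quality dominant seventh flat nine:
Root: E
Major 3rd (3rd): G♯
Perfect 5th (5th): B
Minor 7th (7th): D
Minor 9th (9th): F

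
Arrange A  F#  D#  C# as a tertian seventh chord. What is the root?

D#

Stacking in thirds gives D# – F# – A – C#, so D# is the root — D# half-diminished seventh.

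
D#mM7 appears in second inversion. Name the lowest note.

A#

D#mM7 = D#–F#–A#–C##. Second inversion → fifth in the bass = A#.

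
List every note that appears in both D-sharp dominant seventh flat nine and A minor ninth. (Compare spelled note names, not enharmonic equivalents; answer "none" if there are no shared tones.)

E

D-sharp dominant seventh flat nine: D-sharp F-double-sharp A-sharp C-sharp E
A minor ninth: A C E G B
Common to both → E.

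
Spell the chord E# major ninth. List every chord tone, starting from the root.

E#, G##, B#, D##, F##

E# major ninth is a major ninth built on E#.
Root: E#
Major 3rd (3rd): G##
Perfect 5th (5th): B#
Major 7th (7th): D##
Major 9th (9th): F##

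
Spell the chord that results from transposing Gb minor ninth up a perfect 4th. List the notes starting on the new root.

Cb, Ebb, Gb, Bbb, Db

Transposed root: Gb → Cb (perfect 4th up). So we spell Cb minor ninth:
Cb — root
Ebb — minor 3rd
Gb — perfect 5th
Bbb — minor 7th
Db — major 9th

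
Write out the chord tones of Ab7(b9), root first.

Ab, C, Eb, Gb, Bbb

Root Ab, quality dominant seventh flat nine:
root → Ab
3rd (major 3rd) → C
5th (perfect 5th) → Eb
7th (minor 7th) → Gb
9th (minor 9th) → Bbb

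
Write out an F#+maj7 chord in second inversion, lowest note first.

C##, E#, F#, A#

F#+maj7 = F#–A#–C##–E#; second inversion → fifth (C##) lowest.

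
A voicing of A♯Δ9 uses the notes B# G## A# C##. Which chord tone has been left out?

E#

A♯Δ9 = A#, C##, E#, G##, B#. The voicing lacks the 5th (perfect 5th), E#.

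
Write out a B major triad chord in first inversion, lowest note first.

In root position, B major triad is B–D-sharp–F-sharp.
First inversion puts the third (D-sharp) in the bass.

D-sharp F-sharp B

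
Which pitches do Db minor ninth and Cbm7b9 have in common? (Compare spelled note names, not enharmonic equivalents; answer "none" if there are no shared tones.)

Cb

Db minor ninth = Db, Fb, Ab, Cb, Eb.
Cbm7b9 = Cb, Ebb, Gb, Bbb, Dbb.
Shared: Cb.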